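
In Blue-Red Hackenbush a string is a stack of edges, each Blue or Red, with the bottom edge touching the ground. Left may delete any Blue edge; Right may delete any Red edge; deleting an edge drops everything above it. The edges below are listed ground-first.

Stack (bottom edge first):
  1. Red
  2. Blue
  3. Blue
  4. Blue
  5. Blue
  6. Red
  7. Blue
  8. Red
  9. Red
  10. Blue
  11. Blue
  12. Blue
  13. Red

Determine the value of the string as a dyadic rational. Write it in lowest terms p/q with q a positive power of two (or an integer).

Recurse on prefixes of the 13-edge string Red Blue Blue Blue Blue Red Blue Red Red Blue Blue Blue Red:
R: Left { · }, Right { 0 } = simplest -1
RB: Left { -1 }, Right { 0 } = simplest -1/2
RBB: Left { -1,-1/2 }, Right { 0 } = simplest -1/4
RBBB: Left { -1,-1/2,-1/4 }, Right { 0 } = simplest -1/8
RBBBB: Left { -1,-1/2,-1/4,-1/8 }, Right { 0 } = simplest -1/16
RBBBBR: Left { -1,-1/2,-1/4,-1/8 }, Right { -1/16,0 } = simplest -3/32
RBBBBRB: Left { -1,-1/2,-1/4,-1/8,-3/32 }, Right { -1/16,0 } = simplest -5/64
RBBBBRBR: Left { -1,-1/2,-1/4,-1/8,-3/32 }, Right { -5/64,-1/16,0 } = simplest -11/128
RBBBBRBRR: Left { -1,-1/2,-1/4,-1/8,-3/32 }, Right { -11/128,-5/64,-1/16,0 } = simplest -23/256
RBBBBRBRRB: Left { -1,-1/2,-1/4,-1/8,-3/32,-23/256 }, Right { -11/128,-5/64,-1/16,0 } = simplest -45/512
RBBBBRBRRBB: Left { -1,-1/2,-1/4,-1/8,-3/32,-23/256,-45/512 }, Right { -11/128,-5/64,-1/16,0 } = simplest -89/1024
RBBBBRBRRBBB: Left { -1,-1/2,-1/4,-1/8,-3/32,-23/256,-45/512,-89/1024 }, Right { -11/128,-5/64,-1/16,0 } = simplest -177/2048
RBBBBRBRRBBBR: Left { -1,-1/2,-1/4,-1/8,-3/32,-23/256,-45/512,-89/1024 }, Right { -177/2048,-11/128,-5/64,-1/16,0 } = simplest -355/4096

-355/4096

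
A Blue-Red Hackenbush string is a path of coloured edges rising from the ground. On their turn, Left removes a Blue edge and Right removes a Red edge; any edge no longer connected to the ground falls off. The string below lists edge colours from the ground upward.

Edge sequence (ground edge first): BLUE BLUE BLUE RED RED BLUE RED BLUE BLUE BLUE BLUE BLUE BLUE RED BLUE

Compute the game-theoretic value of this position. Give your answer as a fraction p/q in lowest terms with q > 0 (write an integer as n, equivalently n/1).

9723/4096

Prefix values for BLUE BLUE BLUE RED RED BLUE RED BLUE BLUE BLUE BLUE BLUE BLUE RED BLUE via {L|R} + simplicity:
step 1: add BLUE to get B; options L={ 0 } R={ — } -> 1
step 2: add BLUE to get BB; options L={ 0,1 } R={ — } -> 2
step 3: add BLUE to get BBB; options L={ 0,1,2 } R={ — } -> 3
step 4: add RED to get BBBR; options L={ 0,1,2 } R={ 3 } -> 5/2
step 5: add RED to get BBBRR; options L={ 0,1,2 } R={ 5/2,3 } -> 9/4
step 6: add BLUE to get BBBRRB; options L={ 0,1,2,9/4 } R={ 5/2,3 } -> 19/8
step 7: add RED to get BBBRRBR; options L={ 0,1,2,9/4 } R={ 19/8,5/2,3 } -> 37/16
step 8: add BLUE to get BBBRRBRB; options L={ 0,1,2,9/4,37/16 } R={ 19/8,5/2,3 } -> 75/32
step 9: add BLUE to get BBBRRBRBB; options L={ 0,1,2,9/4,37/16,75/32 } R={ 19/8,5/2,3 } -> 151/64
step 10: add BLUE to get BBBRRBRBBB; options L={ 0,1,2,9/4,37/16,75/32,151/64 } R={ 19/8,5/2,3 } -> 303/128
step 11: add BLUE to get BBBRRBRBBBB; options L={ 0,1,2,9/4,37/16,75/32,151/64,303/128 } R={ 19/8,5/2,3 } -> 607/256
step 12: add BLUE to get BBBRRBRBBBBB; options L={ 0,1,2,9/4,37/16,75/32,151/64,303/128,607/256 } R={ 19/8,5/2,3 } -> 1215/512
step 13: add BLUE to get BBBRRBRBBBBBB; options L={ 0,1,2,9/4,37/16,75/32,151/64,303/128,607/256,1215/512 } R={ 19/8,5/2,3 } -> 2431/1024
step 14: add RED to get BBBRRBRBBBBBBR; options L={ 0,1,2,9/4,37/16,75/32,151/64,303/128,607/256,1215/512 } R={ 2431/1024,19/8,5/2,3 } -> 4861/2048
step 15: add BLUE to get BBBRRBRBBBBBBRB; options L={ 0,1,2,9/4,37/16,75/32,151/64,303/128,607/256,1215/512,4861/2048 } R={ 2431/1024,19/8,5/2,3 } -> 9723/4096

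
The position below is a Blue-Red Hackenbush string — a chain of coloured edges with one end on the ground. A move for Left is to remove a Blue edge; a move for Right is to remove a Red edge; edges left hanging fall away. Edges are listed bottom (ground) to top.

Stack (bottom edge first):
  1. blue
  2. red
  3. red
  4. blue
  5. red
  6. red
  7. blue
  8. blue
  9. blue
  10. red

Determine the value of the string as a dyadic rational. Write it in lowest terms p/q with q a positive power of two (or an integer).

157/512

step 1: add blue to get b; options L={ 0 } R={ — } => 1
step 2: add red to get br; options L={ 0 } R={ 1 } => 1/2
step 3: add red to get brr; options L={ 0 } R={ 1/2, 1 } => 1/4
step 4: add blue to get brrb; options L={ 0, 1/4 } R={ 1/2, 1 } => 3/8
step 5: add red to get brrbr; options L={ 0, 1/4 } R={ 3/8, 1/2, 1 } => 5/16
step 6: add red to get brrbrr; options L={ 0, 1/4 } R={ 5/16, 3/8, 1/2, 1 } => 9/32
step 7: add blue to get brrbrrb; options L={ 0, 1/4, 9/32 } R={ 5/16, 3/8, 1/2, 1 } => 19/64
step 8: add blue to get brrbrrbb; options L={ 0, 1/4, 9/32, 19/64 } R={ 5/16, 3/8, 1/2, 1 } => 39/128
step 9: add blue to get brrbrrbbb; options L={ 0, 1/4, 9/32, 19/64, 39/128 } R={ 5/16, 3/8, 1/2, 1 } => 79/256
step 10: add red to get brrbrrbbbr; options L={ 0, 1/4, 9/32, 19/64, 39/128 } R={ 79/256, 5/16, 3/8, 1/2, 1 } => 157/512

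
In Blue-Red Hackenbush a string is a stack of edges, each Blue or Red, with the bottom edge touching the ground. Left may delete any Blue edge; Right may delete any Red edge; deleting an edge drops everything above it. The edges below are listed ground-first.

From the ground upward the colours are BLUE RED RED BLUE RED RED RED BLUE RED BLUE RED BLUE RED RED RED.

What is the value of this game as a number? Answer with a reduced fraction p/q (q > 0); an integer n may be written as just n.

1 of 15 · B · max L 0 · min R +∞ = 1
2 of 15 · BR · max L 0 · min R 1 = 1/2
3 of 15 · BRR · max L 0 · min R 1/2 = 1/4
4 of 15 · BRRB · max L 1/4 · min R 1/2 = 3/8
5 of 15 · BRRBR · max L 1/4 · min R 3/8 = 5/16
6 of 15 · BRRBRR · max L 1/4 · min R 5/16 = 9/32
7 of 15 · BRRBRRR · max L 1/4 · min R 9/32 = 17/64
8 of 15 · BRRBRRRB · max L 17/64 · min R 9/32 = 35/128
9 of 15 · BRRBRRRBR · max L 17/64 · min R 35/128 = 69/256
10 of 15 · BRRBRRRBRB · max L 69/256 · min R 35/128 = 139/512
11 of 15 · BRRBRRRBRBR · max L 69/256 · min R 139/512 = 277/1024
12 of 15 · BRRBRRRBRBRB · max L 277/1024 · min R 139/512 = 555/2048
13 of 15 · BRRBRRRBRBRBR · max L 277/1024 · min R 555/2048 = 1109/4096
14 of 15 · BRRBRRRBRBRBRR · max L 277/1024 · min R 1109/4096 = 2217/8192
15 of 15 · BRRBRRRBRBRBRRR · max L 277/1024 · min R 2217/8192 = 4433/16384

4433/16384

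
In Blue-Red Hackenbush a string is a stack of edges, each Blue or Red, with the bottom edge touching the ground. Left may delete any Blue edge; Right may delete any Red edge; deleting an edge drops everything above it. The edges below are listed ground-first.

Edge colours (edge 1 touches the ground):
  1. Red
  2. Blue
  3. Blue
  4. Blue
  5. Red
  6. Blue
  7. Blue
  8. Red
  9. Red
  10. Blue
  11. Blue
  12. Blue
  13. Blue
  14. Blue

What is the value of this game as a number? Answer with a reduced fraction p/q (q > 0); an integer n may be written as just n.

-1217/8192

edge 1 of 14 (Red): { ∅ | 0 } = -1
edge 2 of 14 (Blue): { -1 | 0 } = -1/2
edge 3 of 14 (Blue): { -1,-1/2 | 0 } = -1/4
edge 4 of 14 (Blue): { -1,-1/2,-1/4 | 0 } = -1/8
edge 5 of 14 (Red): { -1,-1/2,-1/4 | -1/8,0 } = -3/16
edge 6 of 14 (Blue): { -1,-1/2,-1/4,-3/16 | -1/8,0 } = -5/32
edge 7 of 14 (Blue): { -1,-1/2,-1/4,-3/16,-5/32 | -1/8,0 } = -9/64
edge 8 of 14 (Red): { -1,-1/2,-1/4,-3/16,-5/32 | -9/64,-1/8,0 } = -19/128
edge 9 of 14 (Red): { -1,-1/2,-1/4,-3/16,-5/32 | -19/128,-9/64,-1/8,0 } = -39/256
edge 10 of 14 (Blue): { -1,-1/2,-1/4,-3/16,-5/32,-39/256 | -19/128,-9/64,-1/8,0 } = -77/512
edge 11 of 14 (Blue): { -1,-1/2,-1/4,-3/16,-5/32,-39/256,-77/512 | -19/128,-9/64,-1/8,0 } = -153/1024
edge 12 of 14 (Blue): { -1,-1/2,-1/4,-3/16,-5/32,-39/256,-77/512,-153/1024 | -19/128,-9/64,-1/8,0 } = -305/2048
edge 13 of 14 (Blue): { -1,-1/2,-1/4,-3/16,-5/32,-39/256,-77/512,-153/1024,-305/2048 | -19/128,-9/64,-1/8,0 } = -609/4096
edge 14 of 14 (Blue): { -1,-1/2,-1/4,-3/16,-5/32,-39/256,-77/512,-153/1024,-305/2048,-609/4096 | -19/128,-9/64,-1/8,0 } = -1217/8192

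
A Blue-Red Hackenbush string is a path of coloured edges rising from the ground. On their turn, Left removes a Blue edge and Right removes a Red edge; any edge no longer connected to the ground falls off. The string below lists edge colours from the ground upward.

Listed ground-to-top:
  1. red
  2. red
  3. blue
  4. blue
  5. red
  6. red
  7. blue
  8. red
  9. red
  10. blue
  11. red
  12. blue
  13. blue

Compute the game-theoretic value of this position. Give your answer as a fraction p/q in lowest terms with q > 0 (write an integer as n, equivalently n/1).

Prefix values for red red blue blue red red blue red red blue red blue blue via {L|R} + simplicity:
r: Left { — }, Right { 0 } — simplest -1
rr: Left { — }, Right { -1, 0 } — simplest -2
rrb: Left { -2 }, Right { -1, 0 } — simplest -3/2
rrbb: Left { -2, -3/2 }, Right { -1, 0 } — simplest -5/4
rrbbr: Left { -2, -3/2 }, Right { -5/4, -1, 0 } — simplest -11/8
rrbbrr: Left { -2, -3/2 }, Right { -11/8, -5/4, -1, 0 } — simplest -23/16
rrbbrrb: Left { -2, -3/2, -23/16 }, Right { -11/8, -5/4, -1, 0 } — simplest -45/32
rrbbrrbr: Left { -2, -3/2, -23/16 }, Right { -45/32, -11/8, -5/4, -1, 0 } — simplest -91/64
rrbbrrbrr: Left { -2, -3/2, -23/16 }, Right { -91/64, -45/32, -11/8, -5/4, -1, 0 } — simplest -183/128
rrbbrrbrrb: Left { -2, -3/2, -23/16, -183/128 }, Right { -91/64, -45/32, -11/8, -5/4, -1, 0 } — simplest -365/256
rrbbrrbrrbr: Left { -2, -3/2, -23/16, -183/128 }, Right { -365/256, -91/64, -45/32, -11/8, -5/4, -1, 0 } — simplest -731/512
rrbbrrbrrbrb: Left { -2, -3/2, -23/16, -183/128, -731/512 }, Right { -365/256, -91/64, -45/32, -11/8, -5/4, -1, 0 } — simplest -1461/1024
rrbbrrbrrbrbb: Left { -2, -3/2, -23/16, -183/128, -731/512, -1461/1024 }, Right { -365/256, -91/64, -45/32, -11/8, -5/4, -1, 0 } — simplest -2921/2048

-2921/2048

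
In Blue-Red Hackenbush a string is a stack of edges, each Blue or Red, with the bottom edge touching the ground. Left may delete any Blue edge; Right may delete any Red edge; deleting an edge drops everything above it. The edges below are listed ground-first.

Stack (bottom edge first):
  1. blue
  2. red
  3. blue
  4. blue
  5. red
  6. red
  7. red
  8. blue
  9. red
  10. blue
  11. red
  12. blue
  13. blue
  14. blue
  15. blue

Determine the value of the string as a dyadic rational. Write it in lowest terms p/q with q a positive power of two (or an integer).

Recurse on prefixes of the 15-edge string blue red blue blue red red red blue red blue red blue blue blue blue:
G_1 [b]  L=[0]  R=[—]  ⇒ 1
G_2 [br]  L=[0]  R=[1]  ⇒ 1/2
G_3 [brb]  L=[0 1/2]  R=[1]  ⇒ 3/4
G_4 [brbb]  L=[0 1/2 3/4]  R=[1]  ⇒ 7/8
G_5 [brbbr]  L=[0 1/2 3/4]  R=[7/8 1]  ⇒ 13/16
G_6 [brbbrr]  L=[0 1/2 3/4]  R=[13/16 7/8 1]  ⇒ 25/32
G_7 [brbbrrr]  L=[0 1/2 3/4]  R=[25/32 13/16 7/8 1]  ⇒ 49/64
G_8 [brbbrrrb]  L=[0 1/2 3/4 49/64]  R=[25/32 13/16 7/8 1]  ⇒ 99/128
G_9 [brbbrrrbr]  L=[0 1/2 3/4 49/64]  R=[99/128 25/32 13/16 7/8 1]  ⇒ 197/256
G_10 [brbbrrrbrb]  L=[0 1/2 3/4 49/64 197/256]  R=[99/128 25/32 13/16 7/8 1]  ⇒ 395/512
G_11 [brbbrrrbrbr]  L=[0 1/2 3/4 49/64 197/256]  R=[395/512 99/128 25/32 13/16 7/8 1]  ⇒ 789/1024
G_12 [brbbrrrbrbrb]  L=[0 1/2 3/4 49/64 197/256 789/1024]  R=[395/512 99/128 25/32 13/16 7/8 1]  ⇒ 1579/2048
G_13 [brbbrrrbrbrbb]  L=[0 1/2 3/4 49/64 197/256 789/1024 1579/2048]  R=[395/512 99/128 25/32 13/16 7/8 1]  ⇒ 3159/4096
G_14 [brbbrrrbrbrbbb]  L=[0 1/2 3/4 49/64 197/256 789/1024 1579/2048 3159/4096]  R=[395/512 99/128 25/32 13/16 7/8 1]  ⇒ 6319/8192
G_15 [brbbrrrbrbrbbbb]  L=[0 1/2 3/4 49/64 197/256 789/1024 1579/2048 3159/4096 6319/8192]  R=[395/512 99/128 25/32 13/16 7/8 1]  ⇒ 12639/16384

12639/16384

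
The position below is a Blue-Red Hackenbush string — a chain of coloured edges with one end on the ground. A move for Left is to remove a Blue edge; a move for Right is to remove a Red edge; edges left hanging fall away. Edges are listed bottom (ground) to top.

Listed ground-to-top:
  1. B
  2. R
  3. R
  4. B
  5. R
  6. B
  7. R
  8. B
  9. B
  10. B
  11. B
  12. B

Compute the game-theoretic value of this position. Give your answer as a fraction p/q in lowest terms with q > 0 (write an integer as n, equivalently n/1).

Prefix values for B R R B R B R B B B B B via {L|R} + simplicity:
B: Left { 0 }, Right { (no moves) } so simplest 1
BR: Left { 0 }, Right { 1 } so simplest 1/2
BRR: Left { 0 }, Right { 1/2,1 } so simplest 1/4
BRRB: Left { 0,1/4 }, Right { 1/2,1 } so simplest 3/8
BRRBR: Left { 0,1/4 }, Right { 3/8,1/2,1 } so simplest 5/16
BRRBRB: Left { 0,1/4,5/16 }, Right { 3/8,1/2,1 } so simplest 11/32
BRRBRBR: Left { 0,1/4,5/16 }, Right { 11/32,3/8,1/2,1 } so simplest 21/64
BRRBRBRB: Left { 0,1/4,5/16,21/64 }, Right { 11/32,3/8,1/2,1 } so simplest 43/128
BRRBRBRBB: Left { 0,1/4,5/16,21/64,43/128 }, Right { 11/32,3/8,1/2,1 } so simplest 87/256
BRRBRBRBBB: Left { 0,1/4,5/16,21/64,43/128,87/256 }, Right { 11/32,3/8,1/2,1 } so simplest 175/512
BRRBRBRBBBB: Left { 0,1/4,5/16,21/64,43/128,87/256,175/512 }, Right { 11/32,3/8,1/2,1 } so simplest 351/1024
BRRBRBRBBBBB: Left { 0,1/4,5/16,21/64,43/128,87/256,175/512,351/1024 }, Right { 11/32,3/8,1/2,1 } so simplest 703/2048

703/2048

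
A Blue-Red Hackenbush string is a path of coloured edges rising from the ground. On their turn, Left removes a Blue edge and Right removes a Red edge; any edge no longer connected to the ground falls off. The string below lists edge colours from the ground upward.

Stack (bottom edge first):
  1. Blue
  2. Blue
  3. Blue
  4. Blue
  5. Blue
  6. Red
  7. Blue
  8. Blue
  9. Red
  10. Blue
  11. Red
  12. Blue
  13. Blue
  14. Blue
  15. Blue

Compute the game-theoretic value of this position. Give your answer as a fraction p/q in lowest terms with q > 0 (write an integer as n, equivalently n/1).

edge 1 of 15 (Blue): { 0 | none } — 1
edge 2 of 15 (Blue): { 0, 1 | none } — 2
edge 3 of 15 (Blue): { 0, 1, 2 | none } — 3
edge 4 of 15 (Blue): { 0, 1, 2, 3 | none } — 4
edge 5 of 15 (Blue): { 0, 1, 2, 3, 4 | none } — 5
edge 6 of 15 (Red): { 0, 1, 2, 3, 4 | 5 } — 9/2
edge 7 of 15 (Blue): { 0, 1, 2, 3, 4, 9/2 | 5 } — 19/4
edge 8 of 15 (Blue): { 0, 1, 2, 3, 4, 9/2, 19/4 | 5 } — 39/8
edge 9 of 15 (Red): { 0, 1, 2, 3, 4, 9/2, 19/4 | 39/8, 5 } — 77/16
edge 10 of 15 (Blue): { 0, 1, 2, 3, 4, 9/2, 19/4, 77/16 | 39/8, 5 } — 155/32
edge 11 of 15 (Red): { 0, 1, 2, 3, 4, 9/2, 19/4, 77/16 | 155/32, 39/8, 5 } — 309/64
edge 12 of 15 (Blue): { 0, 1, 2, 3, 4, 9/2, 19/4, 77/16, 309/64 | 155/32, 39/8, 5 } — 619/128
edge 13 of 15 (Blue): { 0, 1, 2, 3, 4, 9/2, 19/4, 77/16, 309/64, 619/128 | 155/32, 39/8, 5 } — 1239/256
edge 14 of 15 (Blue): { 0, 1, 2, 3, 4, 9/2, 19/4, 77/16, 309/64, 619/128, 1239/256 | 155/32, 39/8, 5 } — 2479/512
edge 15 of 15 (Blue): { 0, 1, 2, 3, 4, 9/2, 19/4, 77/16, 309/64, 619/128, 1239/256, 2479/512 | 155/32, 39/8, 5 } — 4959/1024

4959/1024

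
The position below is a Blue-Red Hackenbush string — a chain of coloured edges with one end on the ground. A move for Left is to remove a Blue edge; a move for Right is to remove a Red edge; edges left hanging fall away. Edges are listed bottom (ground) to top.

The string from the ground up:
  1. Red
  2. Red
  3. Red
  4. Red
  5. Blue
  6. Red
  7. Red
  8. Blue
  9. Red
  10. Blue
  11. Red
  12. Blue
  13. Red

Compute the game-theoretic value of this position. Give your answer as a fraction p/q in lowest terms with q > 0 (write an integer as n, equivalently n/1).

Prefix values for Red Red Red Red Blue Red Red Blue Red Blue Red Blue Red via {L|R} + simplicity:
1 of 13 · R · max L −∞ · min R 0 = -1
2 of 13 · RR · max L −∞ · min R -1 = -2
3 of 13 · RRR · max L −∞ · min R -2 = -3
4 of 13 · RRRR · max L −∞ · min R -3 = -4
5 of 13 · RRRRB · max L -4 · min R -3 = -7/2
6 of 13 · RRRRBR · max L -4 · min R -7/2 = -15/4
7 of 13 · RRRRBRR · max L -4 · min R -15/4 = -31/8
8 of 13 · RRRRBRRB · max L -31/8 · min R -15/4 = -61/16
9 of 13 · RRRRBRRBR · max L -31/8 · min R -61/16 = -123/32
10 of 13 · RRRRBRRBRB · max L -123/32 · min R -61/16 = -245/64
11 of 13 · RRRRBRRBRBR · max L -123/32 · min R -245/64 = -491/128
12 of 13 · RRRRBRRBRBRB · max L -491/128 · min R -245/64 = -981/256
13 of 13 · RRRRBRRBRBRBR · max L -491/128 · min R -981/256 = -1963/512

-1963/512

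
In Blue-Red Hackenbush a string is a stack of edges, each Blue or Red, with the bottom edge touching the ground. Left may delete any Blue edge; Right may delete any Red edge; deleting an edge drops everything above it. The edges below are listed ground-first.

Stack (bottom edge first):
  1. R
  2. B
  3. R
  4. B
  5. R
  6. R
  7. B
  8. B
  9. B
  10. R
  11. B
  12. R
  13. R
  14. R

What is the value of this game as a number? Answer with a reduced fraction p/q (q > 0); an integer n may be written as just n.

-5679/8192

Prefix values for R B R B R R B B B R B R R R via {L|R} + simplicity:
R: Left {  }, Right { 0 } => simplest -1
RB: Left { -1 }, Right { 0 } => simplest -1/2
RBR: Left { -1 }, Right { -1/2 0 } => simplest -3/4
RBRB: Left { -1 -3/4 }, Right { -1/2 0 } => simplest -5/8
RBRBR: Left { -1 -3/4 }, Right { -5/8 -1/2 0 } => simplest -11/16
RBRBRR: Left { -1 -3/4 }, Right { -11/16 -5/8 -1/2 0 } => simplest -23/32
RBRBRRB: Left { -1 -3/4 -23/32 }, Right { -11/16 -5/8 -1/2 0 } => simplest -45/64
RBRBRRBB: Left { -1 -3/4 -23/32 -45/64 }, Right { -11/16 -5/8 -1/2 0 } => simplest -89/128
RBRBRRBBB: Left { -1 -3/4 -23/32 -45/64 -89/128 }, Right { -11/16 -5/8 -1/2 0 } => simplest -177/256
RBRBRRBBBR: Left { -1 -3/4 -23/32 -45/64 -89/128 }, Right { -177/256 -11/16 -5/8 -1/2 0 } => simplest -355/512
RBRBRRBBBRB: Left { -1 -3/4 -23/32 -45/64 -89/128 -355/512 }, Right { -177/256 -11/16 -5/8 -1/2 0 } => simplest -709/1024
RBRBRRBBBRBR: Left { -1 -3/4 -23/32 -45/64 -89/128 -355/512 }, Right { -709/1024 -177/256 -11/16 -5/8 -1/2 0 } => simplest -1419/2048
RBRBRRBBBRBRR: Left { -1 -3/4 -23/32 -45/64 -89/128 -355/512 }, Right { -1419/2048 -709/1024 -177/256 -11/16 -5/8 -1/2 0 } => simplest -2839/4096
RBRBRRBBBRBRRR: Left { -1 -3/4 -23/32 -45/64 -89/128 -355/512 }, Right { -2839/4096 -1419/2048 -709/1024 -177/256 -11/16 -5/8 -1/2 0 } => simplest -5679/8192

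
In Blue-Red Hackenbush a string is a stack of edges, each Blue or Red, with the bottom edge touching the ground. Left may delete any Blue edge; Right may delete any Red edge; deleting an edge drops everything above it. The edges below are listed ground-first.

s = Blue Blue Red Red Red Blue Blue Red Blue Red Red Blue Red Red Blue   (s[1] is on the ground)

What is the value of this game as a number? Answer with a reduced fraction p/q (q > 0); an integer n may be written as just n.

9875/8192

Recurse on prefixes of the 15-edge string Blue Blue Red Red Red Blue Blue Red Blue Red Red Blue Red Red Blue:
step 1: add Blue to get B; options L={ 0 } R={ · } = 1
step 2: add Blue to get BB; options L={ 0 1 } R={ · } = 2
step 3: add Red to get BBR; options L={ 0 1 } R={ 2 } = 3/2
step 4: add Red to get BBRR; options L={ 0 1 } R={ 3/2 2 } = 5/4
step 5: add Red to get BBRRR; options L={ 0 1 } R={ 5/4 3/2 2 } = 9/8
step 6: add Blue to get BBRRRB; options L={ 0 1 9/8 } R={ 5/4 3/2 2 } = 19/16
step 7: add Blue to get BBRRRBB; options L={ 0 1 9/8 19/16 } R={ 5/4 3/2 2 } = 39/32
step 8: add Red to get BBRRRBBR; options L={ 0 1 9/8 19/16 } R={ 39/32 5/4 3/2 2 } = 77/64
step 9: add Blue to get BBRRRBBRB; options L={ 0 1 9/8 19/16 77/64 } R={ 39/32 5/4 3/2 2 } = 155/128
step 10: add Red to get BBRRRBBRBR; options L={ 0 1 9/8 19/16 77/64 } R={ 155/128 39/32 5/4 3/2 2 } = 309/256
step 11: add Red to get BBRRRBBRBRR; options L={ 0 1 9/8 19/16 77/64 } R={ 309/256 155/128 39/32 5/4 3/2 2 } = 617/512
step 12: add Blue to get BBRRRBBRBRRB; options L={ 0 1 9/8 19/16 77/64 617/512 } R={ 309/256 155/128 39/32 5/4 3/2 2 } = 1235/1024
step 13: add Red to get BBRRRBBRBRRBR; options L={ 0 1 9/8 19/16 77/64 617/512 } R={ 1235/1024 309/256 155/128 39/32 5/4 3/2 2 } = 2469/2048
step 14: add Red to get BBRRRBBRBRRBRR; options L={ 0 1 9/8 19/16 77/64 617/512 } R={ 2469/2048 1235/1024 309/256 155/128 39/32 5/4 3/2 2 } = 4937/4096
step 15: add Blue to get BBRRRBBRBRRBRRB; options L={ 0 1 9/8 19/16 77/64 617/512 4937/4096 } R={ 2469/2048 1235/1024 309/256 155/128 39/32 5/4 3/2 2 } = 9875/8192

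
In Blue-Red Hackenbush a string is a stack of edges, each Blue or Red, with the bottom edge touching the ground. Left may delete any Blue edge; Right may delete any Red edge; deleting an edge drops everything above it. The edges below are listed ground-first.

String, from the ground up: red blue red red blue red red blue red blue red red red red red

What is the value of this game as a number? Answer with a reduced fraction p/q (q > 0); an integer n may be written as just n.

-14015/16384

1 of 15 · r · max L −∞ · min R 0 => -1
2 of 15 · rb · max L -1 · min R 0 => -1/2
3 of 15 · rbr · max L -1 · min R -1/2 => -3/4
4 of 15 · rbrr · max L -1 · min R -3/4 => -7/8
5 of 15 · rbrrb · max L -7/8 · min R -3/4 => -13/16
6 of 15 · rbrrbr · max L -7/8 · min R -13/16 => -27/32
7 of 15 · rbrrbrr · max L -7/8 · min R -27/32 => -55/64
8 of 15 · rbrrbrrb · max L -55/64 · min R -27/32 => -109/128
9 of 15 · rbrrbrrbr · max L -55/64 · min R -109/128 => -219/256
10 of 15 · rbrrbrrbrb · max L -219/256 · min R -109/128 => -437/512
11 of 15 · rbrrbrrbrbr · max L -219/256 · min R -437/512 => -875/1024
12 of 15 · rbrrbrrbrbrr · max L -219/256 · min R -875/1024 => -1751/2048
13 of 15 · rbrrbrrbrbrrr · max L -219/256 · min R -1751/2048 => -3503/4096
14 of 15 · rbrrbrrbrbrrrr · max L -219/256 · min R -3503/4096 => -7007/8192
15 of 15 · rbrrbrrbrbrrrrr · max L -219/256 · min R -7007/8192 => -14015/16384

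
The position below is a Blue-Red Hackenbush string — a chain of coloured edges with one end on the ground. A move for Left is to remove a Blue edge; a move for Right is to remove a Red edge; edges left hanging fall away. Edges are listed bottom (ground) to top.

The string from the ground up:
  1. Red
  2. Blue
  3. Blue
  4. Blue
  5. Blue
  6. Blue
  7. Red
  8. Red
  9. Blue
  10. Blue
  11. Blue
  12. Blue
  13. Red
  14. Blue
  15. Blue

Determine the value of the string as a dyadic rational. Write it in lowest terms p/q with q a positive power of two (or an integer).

-777/16384

Prefix values for Red Blue Blue Blue Blue Blue Red Red Blue Blue Blue Blue Red Blue Blue via {L|R} + simplicity:
R: Left {  }, Right { 0 } ⇒ simplest -1
RB: Left { -1 }, Right { 0 } ⇒ simplest -1/2
RBB: Left { -1 -1/2 }, Right { 0 } ⇒ simplest -1/4
RBBB: Left { -1 -1/2 -1/4 }, Right { 0 } ⇒ simplest -1/8
RBBBB: Left { -1 -1/2 -1/4 -1/8 }, Right { 0 } ⇒ simplest -1/16
RBBBBB: Left { -1 -1/2 -1/4 -1/8 -1/16 }, Right { 0 } ⇒ simplest -1/32
RBBBBBR: Left { -1 -1/2 -1/4 -1/8 -1/16 }, Right { -1/32 0 } ⇒ simplest -3/64
RBBBBBRR: Left { -1 -1/2 -1/4 -1/8 -1/16 }, Right { -3/64 -1/32 0 } ⇒ simplest -7/128
RBBBBBRRB: Left { -1 -1/2 -1/4 -1/8 -1/16 -7/128 }, Right { -3/64 -1/32 0 } ⇒ simplest -13/256
RBBBBBRRBB: Left { -1 -1/2 -1/4 -1/8 -1/16 -7/128 -13/256 }, Right { -3/64 -1/32 0 } ⇒ simplest -25/512
RBBBBBRRBBB: Left { -1 -1/2 -1/4 -1/8 -1/16 -7/128 -13/256 -25/512 }, Right { -3/64 -1/32 0 } ⇒ simplest -49/1024
RBBBBBRRBBBB: Left { -1 -1/2 -1/4 -1/8 -1/16 -7/128 -13/256 -25/512 -49/1024 }, Right { -3/64 -1/32 0 } ⇒ simplest -97/2048
RBBBBBRRBBBBR: Left { -1 -1/2 -1/4 -1/8 -1/16 -7/128 -13/256 -25/512 -49/1024 }, Right { -97/2048 -3/64 -1/32 0 } ⇒ simplest -195/4096
RBBBBBRRBBBBRB: Left { -1 -1/2 -1/4 -1/8 -1/16 -7/128 -13/256 -25/512 -49/1024 -195/4096 }, Right { -97/2048 -3/64 -1/32 0 } ⇒ simplest -389/8192
RBBBBBRRBBBBRBB: Left { -1 -1/2 -1/4 -1/8 -1/16 -7/128 -13/256 -25/512 -49/1024 -195/4096 -389/8192 }, Right { -97/2048 -3/64 -1/32 0 } ⇒ simplest -777/16384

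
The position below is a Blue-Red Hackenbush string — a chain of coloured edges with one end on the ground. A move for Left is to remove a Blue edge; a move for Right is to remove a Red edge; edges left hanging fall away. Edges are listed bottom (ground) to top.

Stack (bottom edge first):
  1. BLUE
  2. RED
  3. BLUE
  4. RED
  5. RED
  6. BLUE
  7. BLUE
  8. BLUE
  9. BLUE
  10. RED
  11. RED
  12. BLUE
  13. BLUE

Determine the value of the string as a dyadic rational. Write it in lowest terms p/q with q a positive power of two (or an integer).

1 of 13 · B · max L 0 · min R +∞ → 1
2 of 13 · BR · max L 0 · min R 1 → 1/2
3 of 13 · BRB · max L 1/2 · min R 1 → 3/4
4 of 13 · BRBR · max L 1/2 · min R 3/4 → 5/8
5 of 13 · BRBRR · max L 1/2 · min R 5/8 → 9/16
6 of 13 · BRBRRB · max L 9/16 · min R 5/8 → 19/32
7 of 13 · BRBRRBB · max L 19/32 · min R 5/8 → 39/64
8 of 13 · BRBRRBBB · max L 39/64 · min R 5/8 → 79/128
9 of 13 · BRBRRBBBB · max L 79/128 · min R 5/8 → 159/256
10 of 13 · BRBRRBBBBR · max L 79/128 · min R 159/256 → 317/512
11 of 13 · BRBRRBBBBRR · max L 79/128 · min R 317/512 → 633/1024
12 of 13 · BRBRRBBBBRRB · max L 633/1024 · min R 317/512 → 1267/2048
13 of 13 · BRBRRBBBBRRBB · max L 1267/2048 · min R 317/512 → 2535/4096

2535/4096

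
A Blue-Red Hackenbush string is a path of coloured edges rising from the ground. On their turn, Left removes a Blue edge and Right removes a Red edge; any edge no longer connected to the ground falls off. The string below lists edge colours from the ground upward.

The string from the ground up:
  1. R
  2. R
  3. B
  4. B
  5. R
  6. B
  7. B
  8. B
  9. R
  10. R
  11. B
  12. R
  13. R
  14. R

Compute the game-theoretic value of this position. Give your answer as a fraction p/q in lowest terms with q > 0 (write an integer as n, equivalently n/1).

-5231/4096

Prefix values for R R B B R B B B R R B R R R via {L|R} + simplicity:
g(R) = { ∅ | 0 } so -1
g(RR) = { ∅ | -1 0 } so -2
g(RRB) = { -2 | -1 0 } so -3/2
g(RRBB) = { -2 -3/2 | -1 0 } so -5/4
g(RRBBR) = { -2 -3/2 | -5/4 -1 0 } so -11/8
g(RRBBRB) = { -2 -3/2 -11/8 | -5/4 -1 0 } so -21/16
g(RRBBRBB) = { -2 -3/2 -11/8 -21/16 | -5/4 -1 0 } so -41/32
g(RRBBRBBB) = { -2 -3/2 -11/8 -21/16 -41/32 | -5/4 -1 0 } so -81/64
g(RRBBRBBBR) = { -2 -3/2 -11/8 -21/16 -41/32 | -81/64 -5/4 -1 0 } so -163/128
g(RRBBRBBBRR) = { -2 -3/2 -11/8 -21/16 -41/32 | -163/128 -81/64 -5/4 -1 0 } so -327/256
g(RRBBRBBBRRB) = { -2 -3/2 -11/8 -21/16 -41/32 -327/256 | -163/128 -81/64 -5/4 -1 0 } so -653/512
g(RRBBRBBBRRBR) = { -2 -3/2 -11/8 -21/16 -41/32 -327/256 | -653/512 -163/128 -81/64 -5/4 -1 0 } so -1307/1024
g(RRBBRBBBRRBRR) = { -2 -3/2 -11/8 -21/16 -41/32 -327/256 | -1307/1024 -653/512 -163/128 -81/64 -5/4 -1 0 } so -2615/2048
g(RRBBRBBBRRBRRR) = { -2 -3/2 -11/8 -21/16 -41/32 -327/256 | -2615/2048 -1307/1024 -653/512 -163/128 -81/64 -5/4 -1 0 } so -5231/4096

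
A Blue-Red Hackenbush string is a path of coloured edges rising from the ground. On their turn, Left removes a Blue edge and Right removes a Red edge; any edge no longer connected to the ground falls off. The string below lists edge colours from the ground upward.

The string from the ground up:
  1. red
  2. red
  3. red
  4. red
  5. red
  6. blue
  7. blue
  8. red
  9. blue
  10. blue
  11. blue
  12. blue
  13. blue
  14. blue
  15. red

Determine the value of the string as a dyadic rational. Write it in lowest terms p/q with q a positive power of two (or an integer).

r: Left { · }, Right { 0 } gives simplest -1
rr: Left { · }, Right { -1; 0 } gives simplest -2
rrr: Left { · }, Right { -2; -1; 0 } gives simplest -3
rrrr: Left { · }, Right { -3; -2; -1; 0 } gives simplest -4
rrrrr: Left { · }, Right { -4; -3; -2; -1; 0 } gives simplest -5
rrrrrb: Left { -5 }, Right { -4; -3; -2; -1; 0 } gives simplest -9/2
rrrrrbb: Left { -5; -9/2 }, Right { -4; -3; -2; -1; 0 } gives simplest -17/4
rrrrrbbr: Left { -5; -9/2 }, Right { -17/4; -4; -3; -2; -1; 0 } gives simplest -35/8
rrrrrbbrb: Left { -5; -9/2; -35/8 }, Right { -17/4; -4; -3; -2; -1; 0 } gives simplest -69/16
rrrrrbbrbb: Left { -5; -9/2; -35/8; -69/16 }, Right { -17/4; -4; -3; -2; -1; 0 } gives simplest -137/32
rrrrrbbrbbb: Left { -5; -9/2; -35/8; -69/16; -137/32 }, Right { -17/4; -4; -3; -2; -1; 0 } gives simplest -273/64
rrrrrbbrbbbb: Left { -5; -9/2; -35/8; -69/16; -137/32; -273/64 }, Right { -17/4; -4; -3; -2; -1; 0 } gives simplest -545/128
rrrrrbbrbbbbb: Left { -5; -9/2; -35/8; -69/16; -137/32; -273/64; -545/128 }, Right { -17/4; -4; -3; -2; -1; 0 } gives simplest -1089/256
rrrrrbbrbbbbbb: Left { -5; -9/2; -35/8; -69/16; -137/32; -273/64; -545/128; -1089/256 }, Right { -17/4; -4; -3; -2; -1; 0 } gives simplest -2177/512
rrrrrbbrbbbbbbr: Left { -5; -9/2; -35/8; -69/16; -137/32; -273/64; -545/128; -1089/256 }, Right { -2177/512; -17/4; -4; -3; -2; -1; 0 } gives simplest -4355/1024

-4355/1024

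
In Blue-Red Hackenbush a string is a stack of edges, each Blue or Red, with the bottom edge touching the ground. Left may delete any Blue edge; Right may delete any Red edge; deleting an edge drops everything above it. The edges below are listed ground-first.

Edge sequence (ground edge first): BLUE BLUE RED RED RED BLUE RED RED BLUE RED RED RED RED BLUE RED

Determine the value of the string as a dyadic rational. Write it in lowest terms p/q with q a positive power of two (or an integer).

Recurse on prefixes of the 15-edge string BLUE BLUE RED RED RED BLUE RED RED BLUE RED RED RED RED BLUE RED:
1 of 15 · B · max L 0 · min R +∞ => 1
2 of 15 · BB · max L 1 · min R +∞ => 2
3 of 15 · BBR · max L 1 · min R 2 => 3/2
4 of 15 · BBRR · max L 1 · min R 3/2 => 5/4
5 of 15 · BBRRR · max L 1 · min R 5/4 => 9/8
6 of 15 · BBRRRB · max L 9/8 · min R 5/4 => 19/16
7 of 15 · BBRRRBR · max L 9/8 · min R 19/16 => 37/32
8 of 15 · BBRRRBRR · max L 9/8 · min R 37/32 => 73/64
9 of 15 · BBRRRBRRB · max L 73/64 · min R 37/32 => 147/128
10 of 15 · BBRRRBRRBR · max L 73/64 · min R 147/128 => 293/256
11 of 15 · BBRRRBRRBRR · max L 73/64 · min R 293/256 => 585/512
12 of 15 · BBRRRBRRBRRR · max L 73/64 · min R 585/512 => 1169/1024
13 of 15 · BBRRRBRRBRRRR · max L 73/64 · min R 1169/1024 => 2337/2048
14 of 15 · BBRRRBRRBRRRRB · max L 2337/2048 · min R 1169/1024 => 4675/4096
15 of 15 · BBRRRBRRBRRRRBR · max L 2337/2048 · min R 4675/4096 => 9349/8192

9349/8192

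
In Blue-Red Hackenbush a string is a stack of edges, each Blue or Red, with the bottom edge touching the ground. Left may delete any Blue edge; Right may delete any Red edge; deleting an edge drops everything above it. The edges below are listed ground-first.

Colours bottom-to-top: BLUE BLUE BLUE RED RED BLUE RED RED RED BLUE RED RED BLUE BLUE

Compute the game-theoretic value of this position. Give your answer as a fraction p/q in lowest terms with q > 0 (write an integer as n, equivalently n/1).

step 1: add BLUE to get B; options L={ 0 } R={ none } — 1
step 2: add BLUE to get BB; options L={ 0, 1 } R={ none } — 2
step 3: add BLUE to get BBB; options L={ 0, 1, 2 } R={ none } — 3
step 4: add RED to get BBBR; options L={ 0, 1, 2 } R={ 3 } — 5/2
step 5: add RED to get BBBRR; options L={ 0, 1, 2 } R={ 5/2, 3 } — 9/4
step 6: add BLUE to get BBBRRB; options L={ 0, 1, 2, 9/4 } R={ 5/2, 3 } — 19/8
step 7: add RED to get BBBRRBR; options L={ 0, 1, 2, 9/4 } R={ 19/8, 5/2, 3 } — 37/16
step 8: add RED to get BBBRRBRR; options L={ 0, 1, 2, 9/4 } R={ 37/16, 19/8, 5/2, 3 } — 73/32
step 9: add RED to get BBBRRBRRR; options L={ 0, 1, 2, 9/4 } R={ 73/32, 37/16, 19/8, 5/2, 3 } — 145/64
step 10: add BLUE to get BBBRRBRRRB; options L={ 0, 1, 2, 9/4, 145/64 } R={ 73/32, 37/16, 19/8, 5/2, 3 } — 291/128
step 11: add RED to get BBBRRBRRRBR; options L={ 0, 1, 2, 9/4, 145/64 } R={ 291/128, 73/32, 37/16, 19/8, 5/2, 3 } — 581/256
step 12: add RED to get BBBRRBRRRBRR; options L={ 0, 1, 2, 9/4, 145/64 } R={ 581/256, 291/128, 73/32, 37/16, 19/8, 5/2, 3 } — 1161/512
step 13: add BLUE to get BBBRRBRRRBRRB; options L={ 0, 1, 2, 9/4, 145/64, 1161/512 } R={ 581/256, 291/128, 73/32, 37/16, 19/8, 5/2, 3 } — 2323/1024
step 14: add BLUE to get BBBRRBRRRBRRBB; options L={ 0, 1, 2, 9/4, 145/64, 1161/512, 2323/1024 } R={ 581/256, 291/128, 73/32, 37/16, 19/8, 5/2, 3 } — 4647/2048

4647/2048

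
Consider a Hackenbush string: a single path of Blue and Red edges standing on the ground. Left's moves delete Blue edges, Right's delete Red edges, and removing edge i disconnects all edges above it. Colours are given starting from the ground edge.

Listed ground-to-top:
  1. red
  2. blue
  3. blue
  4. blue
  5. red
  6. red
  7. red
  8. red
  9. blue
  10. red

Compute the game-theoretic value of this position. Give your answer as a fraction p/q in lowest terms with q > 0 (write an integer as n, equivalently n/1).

-123/512

Prefix values for red blue blue blue red red red red blue red via {L|R} + simplicity:
step 1: add red to get r; options L={ ∅ } R={ 0 } gives -1
step 2: add blue to get rb; options L={ -1 } R={ 0 } gives -1/2
step 3: add blue to get rbb; options L={ -1, -1/2 } R={ 0 } gives -1/4
step 4: add blue to get rbbb; options L={ -1, -1/2, -1/4 } R={ 0 } gives -1/8
step 5: add red to get rbbbr; options L={ -1, -1/2, -1/4 } R={ -1/8, 0 } gives -3/16
step 6: add red to get rbbbrr; options L={ -1, -1/2, -1/4 } R={ -3/16, -1/8, 0 } gives -7/32
step 7: add red to get rbbbrrr; options L={ -1, -1/2, -1/4 } R={ -7/32, -3/16, -1/8, 0 } gives -15/64
step 8: add red to get rbbbrrrr; options L={ -1, -1/2, -1/4 } R={ -15/64, -7/32, -3/16, -1/8, 0 } gives -31/128
step 9: add blue to get rbbbrrrrb; options L={ -1, -1/2, -1/4, -31/128 } R={ -15/64, -7/32, -3/16, -1/8, 0 } gives -61/256
step 10: add red to get rbbbrrrrbr; options L={ -1, -1/2, -1/4, -31/128 } R={ -61/256, -15/64, -7/32, -3/16, -1/8, 0 } gives -123/512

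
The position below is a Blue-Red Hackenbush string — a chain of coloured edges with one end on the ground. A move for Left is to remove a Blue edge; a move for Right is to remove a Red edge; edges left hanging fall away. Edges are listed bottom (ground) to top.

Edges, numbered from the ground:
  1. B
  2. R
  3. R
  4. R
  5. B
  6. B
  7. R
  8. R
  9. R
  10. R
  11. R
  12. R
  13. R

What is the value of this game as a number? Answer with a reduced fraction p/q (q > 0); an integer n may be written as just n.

769/4096

B: Left { 0 }, Right { (no moves) } gives simplest 1
BR: Left { 0 }, Right { 1 } gives simplest 1/2
BRR: Left { 0 }, Right { 1/2 1 } gives simplest 1/4
BRRR: Left { 0 }, Right { 1/4 1/2 1 } gives simplest 1/8
BRRRB: Left { 0 1/8 }, Right { 1/4 1/2 1 } gives simplest 3/16
BRRRBB: Left { 0 1/8 3/16 }, Right { 1/4 1/2 1 } gives simplest 7/32
BRRRBBR: Left { 0 1/8 3/16 }, Right { 7/32 1/4 1/2 1 } gives simplest 13/64
BRRRBBRR: Left { 0 1/8 3/16 }, Right { 13/64 7/32 1/4 1/2 1 } gives simplest 25/128
BRRRBBRRR: Left { 0 1/8 3/16 }, Right { 25/128 13/64 7/32 1/4 1/2 1 } gives simplest 49/256
BRRRBBRRRR: Left { 0 1/8 3/16 }, Right { 49/256 25/128 13/64 7/32 1/4 1/2 1 } gives simplest 97/512
BRRRBBRRRRR: Left { 0 1/8 3/16 }, Right { 97/512 49/256 25/128 13/64 7/32 1/4 1/2 1 } gives simplest 193/1024
BRRRBBRRRRRR: Left { 0 1/8 3/16 }, Right { 193/1024 97/512 49/256 25/128 13/64 7/32 1/4 1/2 1 } gives simplest 385/2048
BRRRBBRRRRRRR: Left { 0 1/8 3/16 }, Right { 385/2048 193/1024 97/512 49/256 25/128 13/64 7/32 1/4 1/2 1 } gives simplest 769/4096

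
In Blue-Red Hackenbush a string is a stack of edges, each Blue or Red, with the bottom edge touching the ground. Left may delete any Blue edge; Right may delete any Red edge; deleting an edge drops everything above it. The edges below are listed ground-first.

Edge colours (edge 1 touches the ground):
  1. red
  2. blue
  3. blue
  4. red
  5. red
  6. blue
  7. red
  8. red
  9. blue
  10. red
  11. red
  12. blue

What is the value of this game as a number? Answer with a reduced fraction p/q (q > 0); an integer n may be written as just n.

Build G(s[:k]) for k = 1..12, string s = red blue blue red red blue red red blue red red blue.
r: Left { · }, Right { 0 } -> simplest -1
rb: Left { -1 }, Right { 0 } -> simplest -1/2
rbb: Left { -1; -1/2 }, Right { 0 } -> simplest -1/4
rbbr: Left { -1; -1/2 }, Right { -1/4; 0 } -> simplest -3/8
rbbrr: Left { -1; -1/2 }, Right { -3/8; -1/4; 0 } -> simplest -7/16
rbbrrb: Left { -1; -1/2; -7/16 }, Right { -3/8; -1/4; 0 } -> simplest -13/32
rbbrrbr: Left { -1; -1/2; -7/16 }, Right { -13/32; -3/8; -1/4; 0 } -> simplest -27/64
rbbrrbrr: Left { -1; -1/2; -7/16 }, Right { -27/64; -13/32; -3/8; -1/4; 0 } -> simplest -55/128
rbbrrbrrb: Left { -1; -1/2; -7/16; -55/128 }, Right { -27/64; -13/32; -3/8; -1/4; 0 } -> simplest -109/256
rbbrrbrrbr: Left { -1; -1/2; -7/16; -55/128 }, Right { -109/256; -27/64; -13/32; -3/8; -1/4; 0 } -> simplest -219/512
rbbrrbrrbrr: Left { -1; -1/2; -7/16; -55/128 }, Right { -219/512; -109/256; -27/64; -13/32; -3/8; -1/4; 0 } -> simplest -439/1024
rbbrrbrrbrrb: Left { -1; -1/2; -7/16; -55/128; -439/1024 }, Right { -219/512; -109/256; -27/64; -13/32; -3/8; -1/4; 0 } -> simplest -877/2048

-877/2048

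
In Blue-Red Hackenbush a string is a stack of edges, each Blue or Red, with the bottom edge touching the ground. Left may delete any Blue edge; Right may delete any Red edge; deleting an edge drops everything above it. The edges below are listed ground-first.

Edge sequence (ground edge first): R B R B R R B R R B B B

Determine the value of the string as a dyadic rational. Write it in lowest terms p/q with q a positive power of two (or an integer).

-1457/2048

edge 1 of 12 (R): { ∅ | 0 } — -1
edge 2 of 12 (B): { -1 | 0 } — -1/2
edge 3 of 12 (R): { -1 | -1/2; 0 } — -3/4
edge 4 of 12 (B): { -1; -3/4 | -1/2; 0 } — -5/8
edge 5 of 12 (R): { -1; -3/4 | -5/8; -1/2; 0 } — -11/16
edge 6 of 12 (R): { -1; -3/4 | -11/16; -5/8; -1/2; 0 } — -23/32
edge 7 of 12 (B): { -1; -3/4; -23/32 | -11/16; -5/8; -1/2; 0 } — -45/64
edge 8 of 12 (R): { -1; -3/4; -23/32 | -45/64; -11/16; -5/8; -1/2; 0 } — -91/128
edge 9 of 12 (R): { -1; -3/4; -23/32 | -91/128; -45/64; -11/16; -5/8; -1/2; 0 } — -183/256
edge 10 of 12 (B): { -1; -3/4; -23/32; -183/256 | -91/128; -45/64; -11/16; -5/8; -1/2; 0 } — -365/512
edge 11 of 12 (B): { -1; -3/4; -23/32; -183/256; -365/512 | -91/128; -45/64; -11/16; -5/8; -1/2; 0 } — -729/1024
edge 12 of 12 (B): { -1; -3/4; -23/32; -183/256; -365/512; -729/1024 | -91/128; -45/64; -11/16; -5/8; -1/2; 0 } — -1457/2048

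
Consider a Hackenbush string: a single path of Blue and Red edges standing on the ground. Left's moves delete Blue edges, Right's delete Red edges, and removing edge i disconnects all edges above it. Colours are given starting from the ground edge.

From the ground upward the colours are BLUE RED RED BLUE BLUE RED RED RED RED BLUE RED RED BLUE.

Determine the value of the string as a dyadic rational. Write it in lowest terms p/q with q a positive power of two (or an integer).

1555/4096

Recurse on prefixes of the 13-edge string BLUE RED RED BLUE BLUE RED RED RED RED BLUE RED RED BLUE:
1 of 13 · B · max L 0 · min R +∞ gives 1
2 of 13 · BR · max L 0 · min R 1 gives 1/2
3 of 13 · BRR · max L 0 · min R 1/2 gives 1/4
4 of 13 · BRRB · max L 1/4 · min R 1/2 gives 3/8
5 of 13 · BRRBB · max L 3/8 · min R 1/2 gives 7/16
6 of 13 · BRRBBR · max L 3/8 · min R 7/16 gives 13/32
7 of 13 · BRRBBRR · max L 3/8 · min R 13/32 gives 25/64
8 of 13 · BRRBBRRR · max L 3/8 · min R 25/64 gives 49/128
9 of 13 · BRRBBRRRR · max L 3/8 · min R 49/128 gives 97/256
10 of 13 · BRRBBRRRRB · max L 97/256 · min R 49/128 gives 195/512
11 of 13 · BRRBBRRRRBR · max L 97/256 · min R 195/512 gives 389/1024
12 of 13 · BRRBBRRRRBRR · max L 97/256 · min R 389/1024 gives 777/2048
13 of 13 · BRRBBRRRRBRRB · max L 777/2048 · min R 389/1024 gives 1555/4096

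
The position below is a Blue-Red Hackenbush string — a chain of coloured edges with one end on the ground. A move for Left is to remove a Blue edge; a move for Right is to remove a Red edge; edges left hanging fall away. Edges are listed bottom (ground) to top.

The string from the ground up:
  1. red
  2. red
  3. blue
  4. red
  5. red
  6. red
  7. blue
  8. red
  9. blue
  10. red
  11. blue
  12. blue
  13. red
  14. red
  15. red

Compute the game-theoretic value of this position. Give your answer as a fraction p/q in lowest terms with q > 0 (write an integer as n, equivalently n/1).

Recurse on prefixes of the 15-edge string red red blue red red red blue red blue red blue blue red red red:
step 1: add red to get r; options L={  } R={ 0 } so -1
step 2: add red to get rr; options L={  } R={ -1 0 } so -2
step 3: add blue to get rrb; options L={ -2 } R={ -1 0 } so -3/2
step 4: add red to get rrbr; options L={ -2 } R={ -3/2 -1 0 } so -7/4
step 5: add red to get rrbrr; options L={ -2 } R={ -7/4 -3/2 -1 0 } so -15/8
step 6: add red to get rrbrrr; options L={ -2 } R={ -15/8 -7/4 -3/2 -1 0 } so -31/16
step 7: add blue to get rrbrrrb; options L={ -2 -31/16 } R={ -15/8 -7/4 -3/2 -1 0 } so -61/32
step 8: add red to get rrbrrrbr; options L={ -2 -31/16 } R={ -61/32 -15/8 -7/4 -3/2 -1 0 } so -123/64
step 9: add blue to get rrbrrrbrb; options L={ -2 -31/16 -123/64 } R={ -61/32 -15/8 -7/4 -3/2 -1 0 } so -245/128
step 10: add red to get rrbrrrbrbr; options L={ -2 -31/16 -123/64 } R={ -245/128 -61/32 -15/8 -7/4 -3/2 -1 0 } so -491/256
step 11: add blue to get rrbrrrbrbrb; options L={ -2 -31/16 -123/64 -491/256 } R={ -245/128 -61/32 -15/8 -7/4 -3/2 -1 0 } so -981/512
step 12: add blue to get rrbrrrbrbrbb; options L={ -2 -31/16 -123/64 -491/256 -981/512 } R={ -245/128 -61/32 -15/8 -7/4 -3/2 -1 0 } so -1961/1024
step 13: add red to get rrbrrrbrbrbbr; options L={ -2 -31/16 -123/64 -491/256 -981/512 } R={ -1961/1024 -245/128 -61/32 -15/8 -7/4 -3/2 -1 0 } so -3923/2048
step 14: add red to get rrbrrrbrbrbbrr; options L={ -2 -31/16 -123/64 -491/256 -981/512 } R={ -3923/2048 -1961/1024 -245/128 -61/32 -15/8 -7/4 -3/2 -1 0 } so -7847/4096
step 15: add red to get rrbrrrbrbrbbrrr; options L={ -2 -31/16 -123/64 -491/256 -981/512 } R={ -7847/4096 -3923/2048 -1961/1024 -245/128 -61/32 -15/8 -7/4 -3/2 -1 0 } so -15695/8192

-15695/8192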